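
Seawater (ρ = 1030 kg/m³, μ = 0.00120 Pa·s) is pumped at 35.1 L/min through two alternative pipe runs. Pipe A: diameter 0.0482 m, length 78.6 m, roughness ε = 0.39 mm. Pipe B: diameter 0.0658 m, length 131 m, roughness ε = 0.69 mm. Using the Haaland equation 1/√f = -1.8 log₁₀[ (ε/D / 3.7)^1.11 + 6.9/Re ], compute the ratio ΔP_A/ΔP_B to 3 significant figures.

Pipe A: V = Q/A = 0.000585/0.001825 = 0.3206 m/s; Re = 1.326e+04; ε/D = 0.00809; Haaland → f = 0.03975; ΔP_A = f(L/D)(ρV²/2) = 3431 Pa.
Pipe B: V = Q/A = 0.000585/0.0034 = 0.172 m/s; Re = 9716; ε/D = 0.0105; Haaland → f = 0.04368; ΔP_B = f(L/D)(ρV²/2) = 1325 Pa.
ΔP_A/ΔP_B = 3431/1325 = 2.59.

ΔP_A/ΔP_B ≈ 2.59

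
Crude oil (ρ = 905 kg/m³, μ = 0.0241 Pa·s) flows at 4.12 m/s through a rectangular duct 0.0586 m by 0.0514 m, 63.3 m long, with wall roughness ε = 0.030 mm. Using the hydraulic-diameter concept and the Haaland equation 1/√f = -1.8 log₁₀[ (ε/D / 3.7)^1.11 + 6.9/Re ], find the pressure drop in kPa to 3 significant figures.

Hydraulic diameter D_h = 4A/P = 4·(0.0586·0.0514)/(2·(0.0586+0.0514)) = 0.01205/0.22 = 0.05476 m.
Re = ρVD_h/μ = 905·4.12·0.05476/0.0241 = 8473.
ε/D_h = 3e-05/0.05476 = 0.000548; Haaland gives 1/√f = -1.8 log₁₀[5.61e-05+0.000814] = 5.508, so f = 0.03296.
ΔP = f(L/D_h)(ρV²/2) = 0.03296·63.3/0.05476·7681 = 2.926e+05 Pa.
ΔP = 293 kPa.

ΔP ≈ 293 kPa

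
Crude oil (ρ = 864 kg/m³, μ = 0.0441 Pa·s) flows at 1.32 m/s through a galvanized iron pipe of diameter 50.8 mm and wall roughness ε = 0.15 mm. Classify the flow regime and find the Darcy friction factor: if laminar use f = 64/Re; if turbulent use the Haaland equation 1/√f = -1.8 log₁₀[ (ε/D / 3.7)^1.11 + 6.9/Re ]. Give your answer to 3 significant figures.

Re = ρVD/μ = 864·1.32·0.0508/0.0441 = 1314.
Re < 2300 → laminar, so f = 64/Re = 0.04872 (roughness is irrelevant in laminar flow).

f ≈ 0.0487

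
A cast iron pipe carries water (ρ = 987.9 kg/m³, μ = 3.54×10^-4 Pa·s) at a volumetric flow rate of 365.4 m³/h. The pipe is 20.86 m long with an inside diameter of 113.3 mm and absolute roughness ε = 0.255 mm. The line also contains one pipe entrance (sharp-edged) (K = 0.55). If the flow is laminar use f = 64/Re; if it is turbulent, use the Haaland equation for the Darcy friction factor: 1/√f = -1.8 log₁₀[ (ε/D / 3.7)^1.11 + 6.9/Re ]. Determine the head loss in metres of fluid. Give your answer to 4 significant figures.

Q = 365.4 m³/h = 365.4/3600 = 0.1015 m³/s.
Cross-sectional area A = πD²/4 = π(0.1133)²/4 = 0.01008 m²; mean velocity V = Q/A = 0.1015/0.01008 = 10.07 m/s.
Reynolds number Re = ρVD/μ = 987.9 · 10.07 · 0.1133 / 0.000354 = 3.183e+06.
Re > 4000 → turbulent. Relative roughness ε/D = 0.000255/0.1133 = 0.00225. Haaland: 1/√f = -1.8 log₁₀[(0.00225/3.7)^1.11 + 6.9/3.183e+06] = -1.8 log₁₀[0.000269 + 2.17e-06] = 6.419, so f = 0.02427.
Total minor-loss coefficient ΣK = 1·0.55 = 0.55.
ΔP = [f·L/D + ΣK]·(ρV²/2) = [0.02427·20.86/0.1133 + 0.55]·(987.9·10.07²/2) = [4.468 + 0.55]·5.006e+04 = 2.512e+05 Pa.
Head loss h_f = ΔP/(ρg) = 2.512e+05/(987.9·9.81) = 25.92 m.

h_f ≈ 25.92 m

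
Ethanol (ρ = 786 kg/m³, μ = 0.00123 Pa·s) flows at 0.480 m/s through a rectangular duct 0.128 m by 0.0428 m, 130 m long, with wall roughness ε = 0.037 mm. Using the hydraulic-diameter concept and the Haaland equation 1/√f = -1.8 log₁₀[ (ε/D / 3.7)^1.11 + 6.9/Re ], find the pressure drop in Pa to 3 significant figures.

ΔP ≈ 4940 Pa

Hydraulic diameter D_h = 4A/P = 4·(0.128·0.0428)/(2·(0.128+0.0428)) = 0.02191/0.3416 = 0.06415 m.
Re = ρVD_h/μ = 786·0.48·0.06415/0.00123 = 1.968e+04.
ε/D_h = 3.7e-05/0.06415 = 0.000577; Haaland gives 1/√f = -1.8 log₁₀[5.94e-05+0.000351] = 6.097, so f = 0.0269.
ΔP = f(L/D_h)(ρV²/2) = 0.0269·130/0.06415·90.55 = 4936 Pa.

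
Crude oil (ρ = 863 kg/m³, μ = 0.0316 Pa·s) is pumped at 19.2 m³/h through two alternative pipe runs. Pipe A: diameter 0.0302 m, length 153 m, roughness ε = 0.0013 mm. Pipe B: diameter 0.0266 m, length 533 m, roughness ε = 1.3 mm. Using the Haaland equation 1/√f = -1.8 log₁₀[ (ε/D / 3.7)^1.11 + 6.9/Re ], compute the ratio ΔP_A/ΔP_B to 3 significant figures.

Pipe A: V = Q/A = 0.005333/0.0007163 = 7.446 m/s; Re = 6141; ε/D = 4.3e-05; Haaland → f = 0.03551; ΔP_A = f(L/D)(ρV²/2) = 4.304e+06 Pa.
Pipe B: V = Q/A = 0.005333/0.0005557 = 9.597 m/s; Re = 6972; ε/D = 0.0489; Haaland → f = 0.07443; ΔP_B = f(L/D)(ρV²/2) = 5.927e+07 Pa.
ΔP_A/ΔP_B = 4.304e+06/5.927e+07 = 0.0726.

ΔP_A/ΔP_B ≈ 0.0726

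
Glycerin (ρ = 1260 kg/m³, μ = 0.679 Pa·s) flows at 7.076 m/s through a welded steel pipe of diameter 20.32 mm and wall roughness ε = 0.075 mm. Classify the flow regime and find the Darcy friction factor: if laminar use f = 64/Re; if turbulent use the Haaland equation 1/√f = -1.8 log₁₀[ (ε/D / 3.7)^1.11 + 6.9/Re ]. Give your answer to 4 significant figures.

f ≈ 0.2399

Re = ρVD/μ = 1260·7.076·0.02032/0.679 = 266.8.
Re < 2300 → laminar, so f = 64/Re = 0.2399 (roughness is irrelevant in laminar flow).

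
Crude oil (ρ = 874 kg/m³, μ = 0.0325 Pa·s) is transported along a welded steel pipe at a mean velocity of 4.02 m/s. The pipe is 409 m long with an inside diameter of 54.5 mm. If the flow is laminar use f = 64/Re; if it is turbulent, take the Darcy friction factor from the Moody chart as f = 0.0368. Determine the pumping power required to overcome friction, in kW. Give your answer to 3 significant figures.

Reynolds number Re = ρVD/μ = 874 · 4.02 · 0.0545 / 0.0325 = 5892.
Re > 4000 → turbulent; use the Moody-chart value f = 0.0368.
Darcy-Weisbach: ΔP = f(L/D)(ρV²/2) = 0.0368·(409/0.0545)·(874·4.02²/2) = 0.0368·7505·7062 = 1.95e+06 Pa.
Q = V·A = 4.02·0.002333 = 0.009378 m³/s.
Pumping power P = QΔP = 0.009378·1.95e+06 = 18290 W = 18.3 kW.

P ≈ 18.3 kW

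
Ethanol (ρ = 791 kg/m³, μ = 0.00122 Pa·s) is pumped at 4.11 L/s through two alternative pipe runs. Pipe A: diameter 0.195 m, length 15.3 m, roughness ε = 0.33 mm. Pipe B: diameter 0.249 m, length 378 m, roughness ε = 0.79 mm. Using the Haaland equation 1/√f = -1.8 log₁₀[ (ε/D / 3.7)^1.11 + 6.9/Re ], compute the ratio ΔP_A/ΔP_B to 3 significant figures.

ΔP_A/ΔP_B ≈ 0.122

Pipe A: V = Q/A = 0.00411/0.02986 = 0.1376 m/s; Re = 1.74e+04; ε/D = 0.00169; Haaland → f = 0.02964; ΔP_A = f(L/D)(ρV²/2) = 17.42 Pa.
Pipe B: V = Q/A = 0.00411/0.0487 = 0.0844 m/s; Re = 1.363e+04; ε/D = 0.00317; Haaland → f = 0.03328; ΔP_B = f(L/D)(ρV²/2) = 142.3 Pa.
ΔP_A/ΔP_B = 17.42/142.3 = 0.122.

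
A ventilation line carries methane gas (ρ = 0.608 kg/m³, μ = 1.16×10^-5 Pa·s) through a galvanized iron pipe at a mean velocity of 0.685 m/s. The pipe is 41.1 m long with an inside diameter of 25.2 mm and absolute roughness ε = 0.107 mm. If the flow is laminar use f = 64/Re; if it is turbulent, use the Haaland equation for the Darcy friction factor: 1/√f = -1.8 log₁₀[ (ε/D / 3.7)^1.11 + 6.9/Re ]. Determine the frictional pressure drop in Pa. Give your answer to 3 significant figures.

ΔP ≈ 16.5 Pa

Reynolds number Re = ρVD/μ = 0.608 · 0.685 · 0.0252 / 1.16e-05 = 904.8.
Re < 2300 → laminar flow, so f = 64/Re = 64/904.8 = 0.07074 (the turbulent correlation is not needed).
Darcy-Weisbach: ΔP = f(L/D)(ρV²/2) = 0.07074·(41.1/0.0252)·(0.608·0.685²/2) = 0.07074·1631·0.1426 = 16.46 Pa.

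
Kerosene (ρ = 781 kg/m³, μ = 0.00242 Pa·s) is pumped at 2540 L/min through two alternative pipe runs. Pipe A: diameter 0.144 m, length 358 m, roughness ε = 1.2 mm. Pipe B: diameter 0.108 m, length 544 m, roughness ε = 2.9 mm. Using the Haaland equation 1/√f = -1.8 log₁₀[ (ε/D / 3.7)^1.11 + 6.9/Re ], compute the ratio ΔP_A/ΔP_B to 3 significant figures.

ΔP_A/ΔP_B ≈ 0.103

Pipe A: V = Q/A = 0.04233/0.01629 = 2.599 m/s; Re = 1.208e+05; ε/D = 0.00833; Haaland → f = 0.03626; ΔP_A = f(L/D)(ρV²/2) = 2.378e+05 Pa.
Pipe B: V = Q/A = 0.04233/0.009161 = 4.621 m/s; Re = 1.611e+05; ε/D = 0.0269; Haaland → f = 0.05494; ΔP_B = f(L/D)(ρV²/2) = 2.308e+06 Pa.
ΔP_A/ΔP_B = 2.378e+05/2.308e+06 = 0.103.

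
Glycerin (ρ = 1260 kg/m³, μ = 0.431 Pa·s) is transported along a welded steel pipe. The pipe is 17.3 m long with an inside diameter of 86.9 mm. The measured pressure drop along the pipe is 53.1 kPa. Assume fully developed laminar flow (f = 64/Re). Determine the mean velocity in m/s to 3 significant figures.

For laminar flow, f = 64/Re with Re = ρVD/μ, so Darcy-Weisbach reduces to ΔP = 32μLV/D². Solving for V: V = ΔP·D²/(32μL) = 5.31e+04·(0.0869)²/(32·0.431·17.3) = 1.681 m/s.
Check: Re = ρVD/μ = 1260·1.681·0.0869/0.431 = 426.9 < 2300, so the laminar assumption holds.

V ≈ 1.68 m/s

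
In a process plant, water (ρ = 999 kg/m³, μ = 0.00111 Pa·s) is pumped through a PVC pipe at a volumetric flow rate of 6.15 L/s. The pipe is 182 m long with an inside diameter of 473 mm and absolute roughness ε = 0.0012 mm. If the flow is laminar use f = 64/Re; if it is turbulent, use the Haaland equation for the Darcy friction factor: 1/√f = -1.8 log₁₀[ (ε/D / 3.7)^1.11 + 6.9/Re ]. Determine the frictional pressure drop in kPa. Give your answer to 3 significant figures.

ΔP ≈ 0.00654 kPa

Q = 6.15 L/s = 6.15/1000 = 0.00615 m³/s.
Cross-sectional area A = πD²/4 = π(0.473)²/4 = 0.1757 m²; mean velocity V = Q/A = 0.00615/0.1757 = 0.035 m/s.
Reynolds number Re = ρVD/μ = 999 · 0.035 · 0.473 / 0.00111 = 1.49e+04.
Re > 4000 → turbulent. Relative roughness ε/D = 1.2e-06/0.473 = 2.54e-06. Haaland: 1/√f = -1.8 log₁₀[(2.54e-06/3.7)^1.11 + 6.9/1.49e+04] = -1.8 log₁₀[1.44e-07 + 0.000463] = 6.002, so f = 0.02776.
Darcy-Weisbach: ΔP = f(L/D)(ρV²/2) = 0.02776·(182/0.473)·(999·0.035²/2) = 0.02776·384.8·0.6119 = 6.537 Pa.
ΔP = 6.537 Pa = 0.00654 kPa.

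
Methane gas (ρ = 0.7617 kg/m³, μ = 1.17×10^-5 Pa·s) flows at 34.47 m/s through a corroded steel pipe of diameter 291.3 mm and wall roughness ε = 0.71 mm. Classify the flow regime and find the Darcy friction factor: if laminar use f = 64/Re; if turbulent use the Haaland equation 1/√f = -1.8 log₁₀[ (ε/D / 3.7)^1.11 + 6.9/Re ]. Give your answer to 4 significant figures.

Re = ρVD/μ = 0.7617·34.47·0.2913/1.17e-05 = 6.537e+05.
Re > 4000 → turbulent. ε/D = 0.00071/0.2913 = 0.00244; Haaland: 1/√f = -1.8 log₁₀[0.000294 + 1.06e-05] = 6.329, so f = 0.02497.

f ≈ 0.02497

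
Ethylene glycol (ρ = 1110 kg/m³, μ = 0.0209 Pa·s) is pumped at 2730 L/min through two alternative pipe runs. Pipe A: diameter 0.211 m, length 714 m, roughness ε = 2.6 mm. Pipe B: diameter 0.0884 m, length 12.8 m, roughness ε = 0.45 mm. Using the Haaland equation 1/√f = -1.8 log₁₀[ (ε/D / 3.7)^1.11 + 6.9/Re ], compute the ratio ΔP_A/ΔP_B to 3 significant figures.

Pipe A: V = Q/A = 0.0455/0.03497 = 1.301 m/s; Re = 1.458e+04; ε/D = 0.0123; Haaland → f = 0.04403; ΔP_A = f(L/D)(ρV²/2) = 1.4e+05 Pa.
Pipe B: V = Q/A = 0.0455/0.006138 = 7.413 m/s; Re = 3.481e+04; ε/D = 0.00509; Haaland → f = 0.03289; ΔP_B = f(L/D)(ρV²/2) = 1.453e+05 Pa.
ΔP_A/ΔP_B = 1.4e+05/1.453e+05 = 0.964.

ΔP_A/ΔP_B ≈ 0.964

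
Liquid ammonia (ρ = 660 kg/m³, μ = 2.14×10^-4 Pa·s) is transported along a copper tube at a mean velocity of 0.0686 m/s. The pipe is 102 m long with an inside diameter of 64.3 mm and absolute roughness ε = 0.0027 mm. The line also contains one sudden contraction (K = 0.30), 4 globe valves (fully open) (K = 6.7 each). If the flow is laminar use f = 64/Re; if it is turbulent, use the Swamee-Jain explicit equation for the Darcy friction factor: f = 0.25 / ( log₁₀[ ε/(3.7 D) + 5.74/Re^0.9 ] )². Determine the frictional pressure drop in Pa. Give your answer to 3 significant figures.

Reynolds number Re = ρVD/μ = 660 · 0.0686 · 0.0643 / 0.000214 = 1.36e+04.
Re > 4000 → turbulent. Relative roughness ε/D = 2.7e-06/0.0643 = 4.2e-05. Swamee-Jain: f = 0.25/(log₁₀[4.2e-05/3.7 + 5.74/1.36e+04^0.9])² = 0.25/(log₁₀[1.13e-05 + 0.00109])² = 0.25/(-2.957)² = 0.02859.
Total minor-loss coefficient ΣK = 1·0.3 + 4·6.7 = 27.1.
ΔP = [f·L/D + ΣK]·(ρV²/2) = [0.02859·102/0.0643 + 27.1]·(660·0.0686²/2) = [45.36 + 27.1]·1.553 = 112.5 Pa.

ΔP ≈ 113 Pa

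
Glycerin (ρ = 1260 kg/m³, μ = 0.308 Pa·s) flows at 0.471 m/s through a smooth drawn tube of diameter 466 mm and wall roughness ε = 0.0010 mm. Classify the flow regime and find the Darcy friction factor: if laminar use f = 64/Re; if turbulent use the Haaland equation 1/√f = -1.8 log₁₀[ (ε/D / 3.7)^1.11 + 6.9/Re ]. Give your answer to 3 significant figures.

Re = ρVD/μ = 1260·0.471·0.466/0.308 = 897.9.
Re < 2300 → laminar, so f = 64/Re = 0.07128 (roughness is irrelevant in laminar flow).

f ≈ 0.0713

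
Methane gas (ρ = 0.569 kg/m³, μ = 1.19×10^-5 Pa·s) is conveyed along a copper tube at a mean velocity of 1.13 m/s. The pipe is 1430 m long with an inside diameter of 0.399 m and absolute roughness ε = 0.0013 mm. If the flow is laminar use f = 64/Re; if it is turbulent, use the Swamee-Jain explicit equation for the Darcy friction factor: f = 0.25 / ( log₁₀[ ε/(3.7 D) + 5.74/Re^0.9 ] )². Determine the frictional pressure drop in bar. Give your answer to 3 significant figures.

ΔP ≈ 3.30×10^-4 bar

Reynolds number Re = ρVD/μ = 0.569 · 1.13 · 0.399 / 1.19e-05 = 2.156e+04.
Re > 4000 → turbulent. Relative roughness ε/D = 1.3e-06/0.399 = 3.26e-06. Swamee-Jain: f = 0.25/(log₁₀[3.26e-06/3.7 + 5.74/2.156e+04^0.9])² = 0.25/(log₁₀[8.81e-07 + 0.000722])² = 0.25/(-3.141)² = 0.02534.
Darcy-Weisbach: ΔP = f(L/D)(ρV²/2) = 0.02534·(1430/0.399)·(0.569·1.13²/2) = 0.02534·3584·0.3633 = 33 Pa.
ΔP = 33 Pa = 3.30×10^-4 bar.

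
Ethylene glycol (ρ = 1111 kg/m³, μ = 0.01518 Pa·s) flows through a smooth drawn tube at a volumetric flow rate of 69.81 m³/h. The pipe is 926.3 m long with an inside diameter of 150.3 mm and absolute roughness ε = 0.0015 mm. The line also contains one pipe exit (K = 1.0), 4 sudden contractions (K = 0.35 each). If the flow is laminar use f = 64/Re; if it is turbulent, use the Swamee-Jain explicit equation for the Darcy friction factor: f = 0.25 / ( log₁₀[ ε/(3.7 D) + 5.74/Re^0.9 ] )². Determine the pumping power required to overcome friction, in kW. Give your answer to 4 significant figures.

Q = 69.81 m³/h = 69.81/3600 = 0.01939 m³/s.
Cross-sectional area A = πD²/4 = π(0.1503)²/4 = 0.01774 m²; mean velocity V = Q/A = 0.01939/0.01774 = 1.093 m/s.
Reynolds number Re = ρVD/μ = 1111 · 1.093 · 0.1503 / 0.0152 = 1.202e+04.
Re > 4000 → turbulent. Relative roughness ε/D = 1.5e-06/0.1503 = 9.98e-06. Swamee-Jain: f = 0.25/(log₁₀[9.98e-06/3.7 + 5.74/1.202e+04^0.9])² = 0.25/(log₁₀[2.7e-06 + 0.00122])² = 0.25/(-2.912)² = 0.02948.
Total minor-loss coefficient ΣK = 1·1 + 4·0.35 = 2.4.
ΔP = [f·L/D + ΣK]·(ρV²/2) = [0.02948·926.3/0.1503 + 2.4]·(1111·1.093²/2) = [181.7 + 2.4]·663.6 = 1.222e+05 Pa.
Pumping power P = QΔP = 0.01939·1.222e+05 = 2368.8 W = 2.369 kW.

P ≈ 2.369 kW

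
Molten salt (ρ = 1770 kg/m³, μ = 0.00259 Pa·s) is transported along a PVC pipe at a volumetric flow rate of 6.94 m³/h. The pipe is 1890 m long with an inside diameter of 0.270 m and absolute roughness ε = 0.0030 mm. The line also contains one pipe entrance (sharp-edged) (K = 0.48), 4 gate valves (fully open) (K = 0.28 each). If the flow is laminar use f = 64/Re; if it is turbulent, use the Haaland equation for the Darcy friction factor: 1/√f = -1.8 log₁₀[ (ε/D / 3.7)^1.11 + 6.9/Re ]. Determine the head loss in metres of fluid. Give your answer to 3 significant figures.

Q = 6.94 m³/h = 6.94/3600 = 0.001928 m³/s.
Cross-sectional area A = πD²/4 = π(0.27)²/4 = 0.05726 m²; mean velocity V = Q/A = 0.001928/0.05726 = 0.03367 m/s.
Reynolds number Re = ρVD/μ = 1770 · 0.03367 · 0.27 / 0.00259 = 6213.
Re > 4000 → turbulent. Relative roughness ε/D = 3e-06/0.27 = 1.11e-05. Haaland: 1/√f = -1.8 log₁₀[(1.11e-05/3.7)^1.11 + 6.9/6213] = -1.8 log₁₀[7.41e-07 + 0.00111] = 5.317, so f = 0.03537.
Total minor-loss coefficient ΣK = 1·0.48 + 4·0.28 = 1.6.
ΔP = [f·L/D + ΣK]·(ρV²/2) = [0.03537·1890/0.27 + 1.6]·(1770·0.03367²/2) = [247.6 + 1.6]·1.003 = 250 Pa.
Head loss h_f = ΔP/(ρg) = 250/(1770·9.81) = 0.0144 m.

h_f ≈ 0.0144 m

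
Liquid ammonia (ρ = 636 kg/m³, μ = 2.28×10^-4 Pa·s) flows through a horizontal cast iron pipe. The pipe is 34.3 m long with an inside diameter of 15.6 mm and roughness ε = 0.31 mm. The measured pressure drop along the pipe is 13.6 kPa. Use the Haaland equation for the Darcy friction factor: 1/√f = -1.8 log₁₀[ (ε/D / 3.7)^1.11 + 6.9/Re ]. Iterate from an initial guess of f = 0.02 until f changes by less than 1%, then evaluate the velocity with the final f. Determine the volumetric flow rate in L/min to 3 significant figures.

Rearranging Darcy-Weisbach: V = √(2·ΔP·D/(f·L·ρ)). With ε/D = 0.00031/0.0156 = 0.0199, iterate starting from f = 0.02:
  f = 0.02 → V = √(2·1.36e+04·0.0156/(0.02·34.3·636)) = 0.9862 m/s; Re = ρVD/μ = 4.291e+04; f → 0.0495
  f = 0.0495 → V = 0.6269 m/s; Re = 2.728e+04; f → 0.04999
Converged (Δf/f < 1%). With the final f = 0.04999: V = √(2·1.36e+04·0.0156/(0.04999·34.3·636)) = 0.6238 m/s.
Q = V·A = 0.6238·(π/4·0.0156²) = 0.0001192 m³/s = 7.15 L/min.

Q ≈ 7.15 L/min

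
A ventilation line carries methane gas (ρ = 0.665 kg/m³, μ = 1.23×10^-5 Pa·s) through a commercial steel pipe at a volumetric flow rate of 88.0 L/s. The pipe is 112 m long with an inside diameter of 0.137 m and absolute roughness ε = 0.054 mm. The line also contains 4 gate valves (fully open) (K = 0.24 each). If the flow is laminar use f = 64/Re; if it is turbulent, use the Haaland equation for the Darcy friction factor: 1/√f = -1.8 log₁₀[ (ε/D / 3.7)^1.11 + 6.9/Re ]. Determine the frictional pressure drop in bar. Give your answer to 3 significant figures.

ΔP ≈ 0.00229 bar

Q = 88.0 L/s = 88.0/1000 = 0.088 m³/s.
Cross-sectional area A = πD²/4 = π(0.137)²/4 = 0.01474 m²; mean velocity V = Q/A = 0.088/0.01474 = 5.97 m/s.
Reynolds number Re = ρVD/μ = 0.665 · 5.97 · 0.137 / 1.23e-05 = 4.422e+04.
Re > 4000 → turbulent. Relative roughness ε/D = 5.4e-05/0.137 = 0.000394. Haaland: 1/√f = -1.8 log₁₀[(0.000394/3.7)^1.11 + 6.9/4.422e+04] = -1.8 log₁₀[3.89e-05 + 0.000156] = 6.678, so f = 0.02242.
Total minor-loss coefficient ΣK = 4·0.24 = 0.96.
ΔP = [f·L/D + ΣK]·(ρV²/2) = [0.02242·112/0.137 + 0.96]·(0.665·5.97²/2) = [18.33 + 0.96]·11.85 = 228.6 Pa.
ΔP = 228.6 Pa = 0.00229 bar.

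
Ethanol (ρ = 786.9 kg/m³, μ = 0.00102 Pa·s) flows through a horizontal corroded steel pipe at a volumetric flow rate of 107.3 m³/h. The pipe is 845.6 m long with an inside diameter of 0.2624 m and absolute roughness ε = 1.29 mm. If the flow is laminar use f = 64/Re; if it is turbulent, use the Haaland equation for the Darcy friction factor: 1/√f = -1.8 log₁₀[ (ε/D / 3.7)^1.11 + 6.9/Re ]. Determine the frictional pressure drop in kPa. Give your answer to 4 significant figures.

ΔP ≈ 11.96 kPa

Q = 107.3 m³/h = 107.3/3600 = 0.02981 m³/s.
Cross-sectional area A = πD²/4 = π(0.2624)²/4 = 0.05408 m²; mean velocity V = Q/A = 0.02981/0.05408 = 0.5512 m/s.
Reynolds number Re = ρVD/μ = 786.9 · 0.5512 · 0.2624 / 0.00102 = 1.116e+05.
Re > 4000 → turbulent. Relative roughness ε/D = 0.00129/0.2624 = 0.00492. Haaland: 1/√f = -1.8 log₁₀[(0.00492/3.7)^1.11 + 6.9/1.116e+05] = -1.8 log₁₀[0.000641 + 6.18e-05] = 5.675, so f = 0.03105.
Darcy-Weisbach: ΔP = f(L/D)(ρV²/2) = 0.03105·(845.6/0.2624)·(786.9·0.5512²/2) = 0.03105·3223·119.5 = 1.196e+04 Pa.
ΔP = 1.196e+04 Pa = 11.96 kPa.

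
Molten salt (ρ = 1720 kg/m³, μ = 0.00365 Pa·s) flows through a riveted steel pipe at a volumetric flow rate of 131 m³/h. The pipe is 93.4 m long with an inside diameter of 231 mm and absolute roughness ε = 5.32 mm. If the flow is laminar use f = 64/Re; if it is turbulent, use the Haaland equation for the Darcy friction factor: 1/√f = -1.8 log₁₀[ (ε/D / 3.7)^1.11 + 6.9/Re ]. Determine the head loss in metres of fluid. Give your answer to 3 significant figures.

h_f ≈ 0.806 m

Q = 131 m³/h = 131/3600 = 0.03639 m³/s.
Cross-sectional area A = πD²/4 = π(0.231)²/4 = 0.04191 m²; mean velocity V = Q/A = 0.03639/0.04191 = 0.8683 m/s.
Reynolds number Re = ρVD/μ = 1720 · 0.8683 · 0.231 / 0.00365 = 9.452e+04.
Re > 4000 → turbulent. Relative roughness ε/D = 0.00532/0.231 = 0.023. Haaland: 1/√f = -1.8 log₁₀[(0.023/3.7)^1.11 + 6.9/9.452e+04] = -1.8 log₁₀[0.00356 + 7.3e-05] = 4.392, so f = 0.05185.
Darcy-Weisbach: ΔP = f(L/D)(ρV²/2) = 0.05185·(93.4/0.231)·(1720·0.8683²/2) = 0.05185·404.3·648.3 = 1.359e+04 Pa.
Head loss h_f = ΔP/(ρg) = 1.359e+04/(1720·9.81) = 0.806 m.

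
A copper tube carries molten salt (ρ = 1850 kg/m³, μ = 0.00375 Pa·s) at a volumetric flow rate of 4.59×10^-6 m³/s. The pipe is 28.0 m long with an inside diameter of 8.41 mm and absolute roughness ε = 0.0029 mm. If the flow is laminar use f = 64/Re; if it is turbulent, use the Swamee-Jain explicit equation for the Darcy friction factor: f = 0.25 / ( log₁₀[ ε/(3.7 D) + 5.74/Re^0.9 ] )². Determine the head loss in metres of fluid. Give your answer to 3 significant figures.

Cross-sectional area A = πD²/4 = π(0.00841)²/4 = 5.555e-05 m²; mean velocity V = Q/A = 4.59e-06/5.555e-05 = 0.08263 m/s.
Reynolds number Re = ρVD/μ = 1850 · 0.08263 · 0.00841 / 0.00375 = 342.8.
Re < 2300 → laminar flow, so f = 64/Re = 64/342.8 = 0.1867 (the turbulent correlation is not needed).
Darcy-Weisbach: ΔP = f(L/D)(ρV²/2) = 0.1867·(28/0.00841)·(1850·0.08263²/2) = 0.1867·3329·6.315 = 3925 Pa.
Head loss h_f = ΔP/(ρg) = 3925/(1850·9.81) = 0.216 m.

h_f ≈ 0.216 m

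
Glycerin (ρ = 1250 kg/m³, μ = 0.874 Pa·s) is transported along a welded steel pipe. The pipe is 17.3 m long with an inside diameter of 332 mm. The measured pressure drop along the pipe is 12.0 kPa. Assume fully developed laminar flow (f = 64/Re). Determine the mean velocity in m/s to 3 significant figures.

V ≈ 2.73 m/s

For laminar flow, f = 64/Re with Re = ρVD/μ, so Darcy-Weisbach reduces to ΔP = 32μLV/D². Solving for V: V = ΔP·D²/(32μL) = 1.2e+04·(0.332)²/(32·0.874·17.3) = 2.734 m/s.
Check: Re = ρVD/μ = 1250·2.734·0.332/0.874 = 1298 < 2300, so the laminar assumption holds.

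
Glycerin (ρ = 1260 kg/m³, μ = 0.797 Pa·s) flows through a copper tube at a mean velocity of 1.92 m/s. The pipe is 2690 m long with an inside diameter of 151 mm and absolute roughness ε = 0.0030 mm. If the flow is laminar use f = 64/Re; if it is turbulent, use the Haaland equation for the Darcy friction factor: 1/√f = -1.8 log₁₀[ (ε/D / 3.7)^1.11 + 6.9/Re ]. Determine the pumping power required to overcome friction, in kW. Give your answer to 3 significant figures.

Reynolds number Re = ρVD/μ = 1260 · 1.92 · 0.151 / 0.797 = 458.3.
Re < 2300 → laminar flow, so f = 64/Re = 64/458.3 = 0.1396 (the turbulent correlation is not needed).
Darcy-Weisbach: ΔP = f(L/D)(ρV²/2) = 0.1396·(2690/0.151)·(1260·1.92²/2) = 0.1396·1.781e+04·2322 = 5.777e+06 Pa.
Q = V·A = 1.92·0.01791 = 0.03438 m³/s.
Pumping power P = QΔP = 0.03438·5.777e+06 = 198600 W = 199 kW.

P ≈ 199 kW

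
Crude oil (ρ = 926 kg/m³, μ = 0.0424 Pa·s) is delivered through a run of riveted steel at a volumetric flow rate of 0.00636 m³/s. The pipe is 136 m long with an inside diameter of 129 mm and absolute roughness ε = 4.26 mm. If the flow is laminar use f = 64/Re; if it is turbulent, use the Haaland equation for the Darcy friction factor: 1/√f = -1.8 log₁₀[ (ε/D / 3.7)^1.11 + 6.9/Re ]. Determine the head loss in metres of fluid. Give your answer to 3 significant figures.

Cross-sectional area A = πD²/4 = π(0.129)²/4 = 0.01307 m²; mean velocity V = Q/A = 0.00636/0.01307 = 0.4866 m/s.
Reynolds number Re = ρVD/μ = 926 · 0.4866 · 0.129 / 0.0424 = 1371.
Re < 2300 → laminar flow, so f = 64/Re = 64/1371 = 0.04668 (the turbulent correlation is not needed).
Darcy-Weisbach: ΔP = f(L/D)(ρV²/2) = 0.04668·(136/0.129)·(926·0.4866²/2) = 0.04668·1054·109.6 = 5396 Pa.
Head loss h_f = ΔP/(ρg) = 5396/(926·9.81) = 0.594 m.

h_f ≈ 0.594 m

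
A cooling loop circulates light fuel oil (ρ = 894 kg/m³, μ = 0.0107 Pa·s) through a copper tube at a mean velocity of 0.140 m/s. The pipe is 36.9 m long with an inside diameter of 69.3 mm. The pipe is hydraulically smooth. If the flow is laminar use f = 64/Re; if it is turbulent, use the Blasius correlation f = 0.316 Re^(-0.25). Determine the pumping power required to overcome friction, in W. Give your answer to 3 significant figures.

Reynolds number Re = ρVD/μ = 894 · 0.14 · 0.0693 / 0.0107 = 810.6.
Re < 2300 → laminar flow, so f = 64/Re = 64/810.6 = 0.07895 (the turbulent correlation is not needed).
Darcy-Weisbach: ΔP = f(L/D)(ρV²/2) = 0.07895·(36.9/0.0693)·(894·0.14²/2) = 0.07895·532.5·8.761 = 368.3 Pa.
Q = V·A = 0.14·0.003772 = 0.0005281 m³/s.
Pumping power P = QΔP = 0.0005281·368.3 = 0.1945 W = 0.194 W.

P ≈ 0.194 W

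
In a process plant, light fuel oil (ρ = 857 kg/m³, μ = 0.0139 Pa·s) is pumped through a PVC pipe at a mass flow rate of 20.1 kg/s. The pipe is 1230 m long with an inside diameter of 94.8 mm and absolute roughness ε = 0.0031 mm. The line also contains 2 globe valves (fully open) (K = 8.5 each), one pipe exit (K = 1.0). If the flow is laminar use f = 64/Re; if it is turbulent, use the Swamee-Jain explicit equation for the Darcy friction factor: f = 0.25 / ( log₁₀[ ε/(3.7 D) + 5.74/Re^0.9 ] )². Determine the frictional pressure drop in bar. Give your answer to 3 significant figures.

ΔP ≈ 16.9 bar

A = πD²/4 = π(0.0948)²/4 = 0.007058 m²; mean velocity V = ṁ/(ρA) = 20.1/(857 · 0.007058) = 3.323 m/s.
Reynolds number Re = ρVD/μ = 857 · 3.323 · 0.0948 / 0.0139 = 1.942e+04.
Re > 4000 → turbulent. Relative roughness ε/D = 3.1e-06/0.0948 = 3.27e-05. Swamee-Jain: f = 0.25/(log₁₀[3.27e-05/3.7 + 5.74/1.942e+04^0.9])² = 0.25/(log₁₀[8.84e-06 + 0.000793])² = 0.25/(-3.096)² = 0.02609.
Total minor-loss coefficient ΣK = 2·8.5 + 1·1 = 18.
ΔP = [f·L/D + ΣK]·(ρV²/2) = [0.02609·1230/0.0948 + 18]·(857·3.323²/2) = [338.5 + 18]·4731 = 1.686e+06 Pa.
ΔP = 1.686e+06 Pa = 16.9 bar.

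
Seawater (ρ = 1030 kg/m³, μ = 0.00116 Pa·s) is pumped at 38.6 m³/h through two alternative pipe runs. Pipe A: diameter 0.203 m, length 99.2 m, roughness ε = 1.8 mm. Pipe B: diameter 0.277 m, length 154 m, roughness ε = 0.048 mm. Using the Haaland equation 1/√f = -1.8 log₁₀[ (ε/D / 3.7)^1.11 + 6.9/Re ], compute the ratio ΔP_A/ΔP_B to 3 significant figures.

ΔP_A/ΔP_B ≈ 5.23

Pipe A: V = Q/A = 0.01072/0.03237 = 0.3313 m/s; Re = 5.971e+04; ε/D = 0.00887; Haaland → f = 0.03748; ΔP_A = f(L/D)(ρV²/2) = 1035 Pa.
Pipe B: V = Q/A = 0.01072/0.06026 = 0.1779 m/s; Re = 4.376e+04; ε/D = 0.000173; Haaland → f = 0.02182; ΔP_B = f(L/D)(ρV²/2) = 197.8 Pa.
ΔP_A/ΔP_B = 1035/197.8 = 5.23.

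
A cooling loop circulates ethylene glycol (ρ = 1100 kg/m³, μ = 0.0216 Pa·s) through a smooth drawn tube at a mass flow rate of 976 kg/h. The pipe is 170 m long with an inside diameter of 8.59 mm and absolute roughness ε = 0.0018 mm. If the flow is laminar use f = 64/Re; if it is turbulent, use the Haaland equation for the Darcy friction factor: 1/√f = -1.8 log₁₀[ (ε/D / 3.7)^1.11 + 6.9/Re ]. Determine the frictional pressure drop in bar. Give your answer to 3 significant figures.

ΔP ≈ 67.7 bar

ṁ = 976 kg/h = 976/3600 = 0.2711 kg/s.
A = πD²/4 = π(0.00859)²/4 = 5.795e-05 m²; mean velocity V = ṁ/(ρA) = 0.2711/(1100 · 5.795e-05) = 4.253 m/s.
Reynolds number Re = ρVD/μ = 1100 · 4.253 · 0.00859 / 0.0216 = 1860.
Re < 2300 → laminar flow, so f = 64/Re = 64/1860 = 0.0344 (the turbulent correlation is not needed).
Darcy-Weisbach: ΔP = f(L/D)(ρV²/2) = 0.0344·(170/0.00859)·(1100·4.253²/2) = 0.0344·1.979e+04·9948 = 6.772e+06 Pa.
ΔP = 6.772e+06 Pa = 67.7 bar.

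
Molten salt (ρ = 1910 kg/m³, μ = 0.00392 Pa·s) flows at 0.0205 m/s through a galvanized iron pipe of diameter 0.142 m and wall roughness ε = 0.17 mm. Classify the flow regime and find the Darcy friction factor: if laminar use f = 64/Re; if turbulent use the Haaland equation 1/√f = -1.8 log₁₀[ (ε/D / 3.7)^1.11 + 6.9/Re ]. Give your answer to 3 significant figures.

Re = ρVD/μ = 1910·0.0205·0.142/0.00392 = 1418.
Re < 2300 → laminar, so f = 64/Re = 0.04512 (roughness is irrelevant in laminar flow).

f ≈ 0.0451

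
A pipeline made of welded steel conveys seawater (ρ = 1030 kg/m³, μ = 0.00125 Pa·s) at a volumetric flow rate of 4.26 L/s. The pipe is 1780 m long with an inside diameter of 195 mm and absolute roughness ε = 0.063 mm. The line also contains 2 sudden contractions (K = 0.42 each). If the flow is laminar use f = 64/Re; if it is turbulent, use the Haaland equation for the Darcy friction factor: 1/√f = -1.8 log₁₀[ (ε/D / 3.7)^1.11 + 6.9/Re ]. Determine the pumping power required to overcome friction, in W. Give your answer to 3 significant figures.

Q = 4.26 L/s = 4.26/1000 = 0.00426 m³/s.
Cross-sectional area A = πD²/4 = π(0.195)²/4 = 0.02986 m²; mean velocity V = Q/A = 0.00426/0.02986 = 0.1426 m/s.
Reynolds number Re = ρVD/μ = 1030 · 0.1426 · 0.195 / 0.00125 = 2.292e+04.
Re > 4000 → turbulent. Relative roughness ε/D = 6.3e-05/0.195 = 0.000323. Haaland: 1/√f = -1.8 log₁₀[(0.000323/3.7)^1.11 + 6.9/2.292e+04] = -1.8 log₁₀[3.12e-05 + 0.000301] = 6.261, so f = 0.02551.
Total minor-loss coefficient ΣK = 2·0.42 = 0.84.
ΔP = [f·L/D + ΣK]·(ρV²/2) = [0.02551·1780/0.195 + 0.84]·(1030·0.1426²/2) = [232.8 + 0.84]·10.48 = 2449 Pa.
Pumping power P = QΔP = 0.00426·2449 = 10.43 W = 10.4 W.

P ≈ 10.4 W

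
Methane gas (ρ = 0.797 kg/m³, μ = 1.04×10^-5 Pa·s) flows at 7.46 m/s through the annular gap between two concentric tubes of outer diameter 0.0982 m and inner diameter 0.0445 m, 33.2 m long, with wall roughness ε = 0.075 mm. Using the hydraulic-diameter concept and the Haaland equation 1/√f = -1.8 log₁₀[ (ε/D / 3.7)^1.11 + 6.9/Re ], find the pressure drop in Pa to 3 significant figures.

ΔP ≈ 363 Pa

Hydraulic diameter D_h = 4A/P = D_o - D_i = 0.0982 - 0.0445 = 0.0537 m.
Re = ρVD_h/μ = 0.797·7.46·0.0537/1.04e-05 = 3.07e+04.
ε/D_h = 7.5e-05/0.0537 = 0.0014; Haaland gives 1/√f = -1.8 log₁₀[0.000159+0.000225] = 6.149, so f = 0.02644.
ΔP = f(L/D_h)(ρV²/2) = 0.02644·33.2/0.0537·22.18 = 362.6 Pa.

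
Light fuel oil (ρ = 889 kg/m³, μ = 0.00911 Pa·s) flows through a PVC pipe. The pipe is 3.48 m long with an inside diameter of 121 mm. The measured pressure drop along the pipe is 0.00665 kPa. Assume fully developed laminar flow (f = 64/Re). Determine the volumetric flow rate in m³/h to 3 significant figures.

For laminar flow, f = 64/Re with Re = ρVD/μ, so Darcy-Weisbach reduces to ΔP = 32μLV/D². Solving for V: V = ΔP·D²/(32μL) = 6.65·(0.121)²/(32·0.00911·3.48) = 0.09597 m/s.
Check: Re = ρVD/μ = 889·0.09597·0.121/0.00911 = 1133 < 2300, so the laminar assumption holds.
Q = V·A = 0.09597·(π/4·0.121²) = 0.001104 m³/s = 3.97 m³/h.

Q ≈ 3.97 m³/h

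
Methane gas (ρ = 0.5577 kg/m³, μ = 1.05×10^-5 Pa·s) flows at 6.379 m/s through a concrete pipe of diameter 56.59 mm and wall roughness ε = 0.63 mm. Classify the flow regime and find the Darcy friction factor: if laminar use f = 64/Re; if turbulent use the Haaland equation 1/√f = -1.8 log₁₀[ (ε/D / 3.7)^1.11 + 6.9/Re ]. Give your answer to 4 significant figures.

Re = ρVD/μ = 0.5577·6.379·0.05659/1.05e-05 = 1.917e+04.
Re > 4000 → turbulent. ε/D = 0.00063/0.05659 = 0.0111; Haaland: 1/√f = -1.8 log₁₀[0.00159 + 0.00036] = 4.879, so f = 0.04202.

f ≈ 0.04202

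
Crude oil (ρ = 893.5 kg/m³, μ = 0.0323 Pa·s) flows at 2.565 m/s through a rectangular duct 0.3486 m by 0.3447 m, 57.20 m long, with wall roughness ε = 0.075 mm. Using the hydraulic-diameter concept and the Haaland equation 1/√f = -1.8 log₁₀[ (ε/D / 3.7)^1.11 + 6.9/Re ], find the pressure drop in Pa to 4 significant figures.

Hydraulic diameter D_h = 4A/P = 4·(0.3486·0.3447)/(2·(0.3486+0.3447)) = 0.4806/1.387 = 0.3466 m.
Re = ρVD_h/μ = 893.5·2.565·0.3466/0.0323 = 2.46e+04.
ε/D_h = 7.5e-05/0.3466 = 0.000216; Haaland gives 1/√f = -1.8 log₁₀[2e-05+0.000281] = 6.34, so f = 0.02488.
ΔP = f(L/D_h)(ρV²/2) = 0.02488·57.2/0.3466·2939 = 1.207e+04 Pa.

ΔP ≈ 12070 Pa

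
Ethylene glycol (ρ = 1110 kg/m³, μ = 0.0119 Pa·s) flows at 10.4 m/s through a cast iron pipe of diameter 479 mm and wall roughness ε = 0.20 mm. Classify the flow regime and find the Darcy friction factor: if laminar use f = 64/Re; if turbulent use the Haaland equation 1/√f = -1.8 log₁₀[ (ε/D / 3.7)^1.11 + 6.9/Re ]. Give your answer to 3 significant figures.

Re = ρVD/μ = 1110·10.4·0.479/0.0119 = 4.647e+05.
Re > 4000 → turbulent. ε/D = 0.0002/0.479 = 0.000418; Haaland: 1/√f = -1.8 log₁₀[4.15e-05 + 1.48e-05] = 7.648, so f = 0.0171.

f ≈ 0.0171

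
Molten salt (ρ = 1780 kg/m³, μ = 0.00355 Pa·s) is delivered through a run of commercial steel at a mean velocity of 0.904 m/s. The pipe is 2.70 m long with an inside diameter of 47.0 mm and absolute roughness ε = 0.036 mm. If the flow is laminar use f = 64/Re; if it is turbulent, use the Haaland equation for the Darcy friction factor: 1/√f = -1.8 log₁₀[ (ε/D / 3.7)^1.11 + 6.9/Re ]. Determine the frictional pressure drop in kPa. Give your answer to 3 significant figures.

Reynolds number Re = ρVD/μ = 1780 · 0.904 · 0.047 / 0.00355 = 2.13e+04.
Re > 4000 → turbulent. Relative roughness ε/D = 3.6e-05/0.047 = 0.000766. Haaland: 1/√f = -1.8 log₁₀[(0.000766/3.7)^1.11 + 6.9/2.13e+04] = -1.8 log₁₀[8.14e-05 + 0.000324] = 6.106, so f = 0.02682.
Darcy-Weisbach: ΔP = f(L/D)(ρV²/2) = 0.02682·(2.7/0.047)·(1780·0.904²/2) = 0.02682·57.45·727.3 = 1121 Pa.
ΔP = 1121 Pa = 1.12 kPa.

ΔP ≈ 1.12 kPa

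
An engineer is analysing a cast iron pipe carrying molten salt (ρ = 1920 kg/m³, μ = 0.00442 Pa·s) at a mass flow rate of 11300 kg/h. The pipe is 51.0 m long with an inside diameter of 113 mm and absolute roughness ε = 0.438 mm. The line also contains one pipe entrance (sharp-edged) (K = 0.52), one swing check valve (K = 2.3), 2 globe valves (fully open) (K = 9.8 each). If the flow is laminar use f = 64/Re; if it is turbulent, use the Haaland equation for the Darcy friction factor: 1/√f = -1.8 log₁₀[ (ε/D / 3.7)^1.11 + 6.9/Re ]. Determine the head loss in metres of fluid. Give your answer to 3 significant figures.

ṁ = 11300 kg/h = 11300/3600 = 3.139 kg/s.
A = πD²/4 = π(0.113)²/4 = 0.01003 m²; mean velocity V = ṁ/(ρA) = 3.139/(1920 · 0.01003) = 0.163 m/s.
Reynolds number Re = ρVD/μ = 1920 · 0.163 · 0.113 / 0.00442 = 8002.
Re > 4000 → turbulent. Relative roughness ε/D = 0.000438/0.113 = 0.00388. Haaland: 1/√f = -1.8 log₁₀[(0.00388/3.7)^1.11 + 6.9/8002] = -1.8 log₁₀[0.000493 + 0.000862] = 5.163, so f = 0.03752.
Total minor-loss coefficient ΣK = 1·0.52 + 1·2.3 + 2·9.8 = 22.4.
ΔP = [f·L/D + ΣK]·(ρV²/2) = [0.03752·51/0.113 + 22.4]·(1920·0.163²/2) = [16.93 + 22.4]·25.51 = 1004 Pa.
Head loss h_f = ΔP/(ρg) = 1004/(1920·9.81) = 0.0533 m.

h_f ≈ 0.0533 m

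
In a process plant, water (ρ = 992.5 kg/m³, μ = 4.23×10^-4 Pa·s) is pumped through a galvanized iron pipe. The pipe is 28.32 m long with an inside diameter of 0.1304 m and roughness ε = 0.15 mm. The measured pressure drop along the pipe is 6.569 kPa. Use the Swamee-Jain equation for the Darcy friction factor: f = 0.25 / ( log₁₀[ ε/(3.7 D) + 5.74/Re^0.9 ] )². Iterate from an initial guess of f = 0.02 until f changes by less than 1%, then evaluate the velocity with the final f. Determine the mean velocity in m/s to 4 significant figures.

V ≈ 1.705 m/s

Rearranging Darcy-Weisbach: V = √(2·ΔP·D/(f·L·ρ)). With ε/D = 0.00015/0.1304 = 0.00115, iterate starting from f = 0.02:
  f = 0.02 → V = √(2·6569·0.1304/(0.02·28.32·992.5)) = 1.746 m/s; Re = ρVD/μ = 5.341e+05; f → 0.02095
  f = 0.02095 → V = 1.706 m/s; Re = 5.219e+05; f → 0.02096
Converged (Δf/f < 1%). With the final f = 0.02096: V = √(2·6569·0.1304/(0.02096·28.32·992.5)) = 1.705 m/s.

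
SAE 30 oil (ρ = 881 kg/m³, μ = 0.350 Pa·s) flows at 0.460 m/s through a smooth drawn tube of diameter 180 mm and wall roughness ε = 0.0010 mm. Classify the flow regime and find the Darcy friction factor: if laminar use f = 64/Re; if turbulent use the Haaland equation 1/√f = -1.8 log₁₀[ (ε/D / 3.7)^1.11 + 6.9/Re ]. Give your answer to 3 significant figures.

Re = ρVD/μ = 881·0.46·0.18/0.35 = 208.4.
Re < 2300 → laminar, so f = 64/Re = 0.3071 (roughness is irrelevant in laminar flow).

f ≈ 0.307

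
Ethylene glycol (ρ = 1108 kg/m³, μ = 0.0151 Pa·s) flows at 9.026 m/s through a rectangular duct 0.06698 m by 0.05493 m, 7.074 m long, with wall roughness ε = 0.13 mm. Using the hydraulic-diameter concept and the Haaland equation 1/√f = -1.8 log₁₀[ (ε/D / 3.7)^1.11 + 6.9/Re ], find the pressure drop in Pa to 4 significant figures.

ΔP ≈ 144000 Pa

Hydraulic diameter D_h = 4A/P = 4·(0.06698·0.05493)/(2·(0.06698+0.05493)) = 0.01472/0.2438 = 0.06036 m.
Re = ρVD_h/μ = 1108·9.026·0.06036/0.0151 = 3.998e+04.
ε/D_h = 0.00013/0.06036 = 0.00215; Haaland gives 1/√f = -1.8 log₁₀[0.000257+0.000173] = 6.061, so f = 0.02722.
ΔP = f(L/D_h)(ρV²/2) = 0.02722·7.074/0.06036·4.513e+04 = 1.44e+05 Pa.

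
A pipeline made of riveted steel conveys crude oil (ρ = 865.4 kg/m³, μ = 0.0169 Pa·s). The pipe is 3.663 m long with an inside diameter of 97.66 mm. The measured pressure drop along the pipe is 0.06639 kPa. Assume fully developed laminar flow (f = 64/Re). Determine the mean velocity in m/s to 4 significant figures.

V ≈ 0.3196 m/s

For laminar flow, f = 64/Re with Re = ρVD/μ, so Darcy-Weisbach reduces to ΔP = 32μLV/D². Solving for V: V = ΔP·D²/(32μL) = 66.39·(0.09766)²/(32·0.0169·3.663) = 0.3196 m/s.
Check: Re = ρVD/μ = 865.4·0.3196·0.09766/0.0169 = 1598 < 2300, so the laminar assumption holds.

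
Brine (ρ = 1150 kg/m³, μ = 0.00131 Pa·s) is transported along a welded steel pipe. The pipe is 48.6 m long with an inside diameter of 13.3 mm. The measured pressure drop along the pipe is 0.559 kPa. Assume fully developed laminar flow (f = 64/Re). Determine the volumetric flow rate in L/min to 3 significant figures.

Q ≈ 0.405 L/min

For laminar flow, f = 64/Re with Re = ρVD/μ, so Darcy-Weisbach reduces to ΔP = 32μLV/D². Solving for V: V = ΔP·D²/(32μL) = 559·(0.0133)²/(32·0.00131·48.6) = 0.04854 m/s.
Check: Re = ρVD/μ = 1150·0.04854·0.0133/0.00131 = 566.7 < 2300, so the laminar assumption holds.
Q = V·A = 0.04854·(π/4·0.0133²) = 6.743e-06 m³/s = 0.405 L/min.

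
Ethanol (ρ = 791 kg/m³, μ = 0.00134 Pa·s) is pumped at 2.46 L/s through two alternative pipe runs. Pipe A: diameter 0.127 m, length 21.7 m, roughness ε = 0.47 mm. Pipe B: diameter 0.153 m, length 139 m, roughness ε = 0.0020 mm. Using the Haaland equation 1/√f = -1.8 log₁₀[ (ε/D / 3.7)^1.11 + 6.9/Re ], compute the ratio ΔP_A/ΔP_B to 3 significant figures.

ΔP_A/ΔP_B ≈ 0.455

Pipe A: V = Q/A = 0.00246/0.01267 = 0.1942 m/s; Re = 1.456e+04; ε/D = 0.0037; Haaland → f = 0.03371; ΔP_A = f(L/D)(ρV²/2) = 85.9 Pa.
Pipe B: V = Q/A = 0.00246/0.01839 = 0.1338 m/s; Re = 1.208e+04; ε/D = 1.31e-05; Haaland → f = 0.02935; ΔP_B = f(L/D)(ρV²/2) = 188.8 Pa.
ΔP_A/ΔP_B = 85.9/188.8 = 0.455.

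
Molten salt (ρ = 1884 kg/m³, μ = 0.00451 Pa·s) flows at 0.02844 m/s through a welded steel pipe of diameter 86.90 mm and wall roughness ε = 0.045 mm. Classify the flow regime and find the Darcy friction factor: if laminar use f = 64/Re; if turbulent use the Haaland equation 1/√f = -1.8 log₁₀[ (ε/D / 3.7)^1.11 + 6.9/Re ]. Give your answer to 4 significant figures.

Re = ρVD/μ = 1884·0.02844·0.0869/0.00451 = 1032.
Re < 2300 → laminar, so f = 64/Re = 0.06199 (roughness is irrelevant in laminar flow).

f ≈ 0.06199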